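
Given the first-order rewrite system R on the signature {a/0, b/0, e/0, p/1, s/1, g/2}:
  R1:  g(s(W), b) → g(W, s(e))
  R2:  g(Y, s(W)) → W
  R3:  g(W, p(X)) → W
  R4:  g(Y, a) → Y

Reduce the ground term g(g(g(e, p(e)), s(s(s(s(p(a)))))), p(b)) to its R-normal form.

1. g(g(g(e, p(e)), s(s(s(s(p(a)))))), p(b))  →  g(g(e, p(e)), s(s(s(s(p(a))))))   [R3 at ε]
2. g(g(e, p(e)), s(s(s(s(p(a))))))  →  s(s(s(p(a))))   [R2 at ε]

s(s(s(p(a))))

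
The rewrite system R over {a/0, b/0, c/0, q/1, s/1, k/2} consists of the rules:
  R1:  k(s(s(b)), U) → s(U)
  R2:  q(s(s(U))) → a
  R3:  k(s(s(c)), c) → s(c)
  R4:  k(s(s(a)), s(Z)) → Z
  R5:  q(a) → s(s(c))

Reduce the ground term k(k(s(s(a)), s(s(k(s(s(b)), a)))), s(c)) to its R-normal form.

c

1. k(k(s(s(a)), s(s(k(s(s(b)), a)))), s(c))  →  k(s(k(s(s(b)), a)), s(c))   [R4 at 1]
2. k(s(k(s(s(b)), a)), s(c))  →  k(s(s(a)), s(c))   [R1 at 1.1]
3. k(s(s(a)), s(c))  →  c   [R4 at ε]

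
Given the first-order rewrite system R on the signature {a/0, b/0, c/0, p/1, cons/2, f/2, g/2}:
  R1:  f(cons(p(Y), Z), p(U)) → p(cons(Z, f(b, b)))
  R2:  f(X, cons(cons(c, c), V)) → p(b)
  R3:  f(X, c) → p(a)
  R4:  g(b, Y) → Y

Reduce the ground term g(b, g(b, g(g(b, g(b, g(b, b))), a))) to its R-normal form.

a

1. g(b, g(b, g(g(b, g(b, g(b, b))), a)))  →  g(b, g(g(b, g(b, g(b, b))), a))   [R4 at ε]
2. g(b, g(g(b, g(b, g(b, b))), a))  →  g(g(b, g(b, g(b, b))), a)   [R4 at ε]
3. g(g(b, g(b, g(b, b))), a)  →  g(g(b, g(b, b)), a)   [R4 at 1]
4. g(g(b, g(b, b)), a)  →  g(g(b, b), a)   [R4 at 1]
5. g(g(b, b), a)  →  g(b, a)   [R4 at 1]
6. g(b, a)  →  a   [R4 at ε]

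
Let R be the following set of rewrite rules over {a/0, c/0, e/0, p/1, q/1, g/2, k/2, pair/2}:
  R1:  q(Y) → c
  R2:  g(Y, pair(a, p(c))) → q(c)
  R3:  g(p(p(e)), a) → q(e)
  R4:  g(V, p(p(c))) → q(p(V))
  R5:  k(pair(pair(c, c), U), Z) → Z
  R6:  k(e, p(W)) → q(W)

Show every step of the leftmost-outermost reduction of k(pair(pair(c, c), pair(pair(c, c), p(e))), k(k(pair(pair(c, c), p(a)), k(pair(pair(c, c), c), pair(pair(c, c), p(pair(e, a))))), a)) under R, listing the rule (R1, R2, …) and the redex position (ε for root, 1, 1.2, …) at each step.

a

1. k(pair(pair(c, c), pair(pair(c, c), p(e))), k(k(pair(pair(c, c), p(a)), k(pair(pair(c, c), c), pair(pair(c, c), p(pair(e, a))))), a))  →  k(k(pair(pair(c, c), p(a)), k(pair(pair(c, c), c), pair(pair(c, c), p(pair(e, a))))), a)   [R5 at ε]
2. k(k(pair(pair(c, c), p(a)), k(pair(pair(c, c), c), pair(pair(c, c), p(pair(e, a))))), a)  →  k(k(pair(pair(c, c), c), pair(pair(c, c), p(pair(e, a)))), a)   [R5 at 1]
3. k(k(pair(pair(c, c), c), pair(pair(c, c), p(pair(e, a)))), a)  →  k(pair(pair(c, c), p(pair(e, a))), a)   [R5 at 1]
4. k(pair(pair(c, c), p(pair(e, a))), a)  →  a   [R5 at ε]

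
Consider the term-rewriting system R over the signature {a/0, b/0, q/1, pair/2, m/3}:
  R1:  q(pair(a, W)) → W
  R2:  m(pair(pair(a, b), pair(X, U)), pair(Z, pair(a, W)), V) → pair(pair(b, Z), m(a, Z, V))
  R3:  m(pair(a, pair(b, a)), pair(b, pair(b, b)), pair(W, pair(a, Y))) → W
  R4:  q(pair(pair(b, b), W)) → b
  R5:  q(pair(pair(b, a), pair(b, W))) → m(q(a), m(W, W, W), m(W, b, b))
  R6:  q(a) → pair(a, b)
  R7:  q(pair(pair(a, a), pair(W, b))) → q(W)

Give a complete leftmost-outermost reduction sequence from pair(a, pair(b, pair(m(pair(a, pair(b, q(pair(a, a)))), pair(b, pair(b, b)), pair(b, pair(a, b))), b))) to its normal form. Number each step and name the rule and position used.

pair(a, pair(b, pair(b, b)))

1. pair(a, pair(b, pair(m(pair(a, pair(b, q(pair(a, a)))), pair(b, pair(b, b)), pair(b, pair(a, b))), b)))  →  pair(a, pair(b, pair(m(pair(a, pair(b, a)), pair(b, pair(b, b)), pair(b, pair(a, b))), b)))   [R1 at 2.2.1.1.2.2]
2. pair(a, pair(b, pair(m(pair(a, pair(b, a)), pair(b, pair(b, b)), pair(b, pair(a, b))), b)))  →  pair(a, pair(b, pair(b, b)))   [R3 at 2.2.1]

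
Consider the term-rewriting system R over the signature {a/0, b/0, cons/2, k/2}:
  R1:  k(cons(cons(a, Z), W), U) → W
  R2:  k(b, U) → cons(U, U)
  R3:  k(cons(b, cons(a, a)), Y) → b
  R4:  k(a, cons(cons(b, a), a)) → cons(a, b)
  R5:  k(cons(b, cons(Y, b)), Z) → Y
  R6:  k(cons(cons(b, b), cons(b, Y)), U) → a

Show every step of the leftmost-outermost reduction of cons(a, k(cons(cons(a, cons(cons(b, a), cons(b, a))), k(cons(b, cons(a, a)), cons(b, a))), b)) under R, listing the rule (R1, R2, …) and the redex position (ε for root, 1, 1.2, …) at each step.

1. cons(a, k(cons(cons(a, cons(cons(b, a), cons(b, a))), k(cons(b, cons(a, a)), cons(b, a))), b))  →  cons(a, k(cons(b, cons(a, a)), cons(b, a)))   [R1 at 2]
2. cons(a, k(cons(b, cons(a, a)), cons(b, a)))  →  cons(a, b)   [R3 at 2]

cons(a, b)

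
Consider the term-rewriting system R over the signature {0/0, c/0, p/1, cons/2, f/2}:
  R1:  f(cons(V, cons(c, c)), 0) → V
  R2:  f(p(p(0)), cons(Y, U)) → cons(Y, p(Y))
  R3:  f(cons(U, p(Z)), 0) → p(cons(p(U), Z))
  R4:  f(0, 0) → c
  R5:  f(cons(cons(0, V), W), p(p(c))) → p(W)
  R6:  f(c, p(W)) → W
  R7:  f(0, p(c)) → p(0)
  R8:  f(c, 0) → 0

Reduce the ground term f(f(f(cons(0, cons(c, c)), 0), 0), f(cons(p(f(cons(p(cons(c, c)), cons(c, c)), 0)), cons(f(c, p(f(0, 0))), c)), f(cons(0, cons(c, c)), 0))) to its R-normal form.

p(cons(c, c))

1. f(f(f(cons(0, cons(c, c)), 0), 0), f(cons(p(f(cons(p(cons(c, c)), cons(c, c)), 0)), cons(f(c, p(f(0, 0))), c)), f(cons(0, cons(c, c)), 0)))  →  f(f(0, 0), f(cons(p(f(cons(p(cons(c, c)), cons(c, c)), 0)), cons(f(c, p(f(0, 0))), c)), f(cons(0, cons(c, c)), 0)))   [R1 at 1.1]
2. f(f(0, 0), f(cons(p(f(cons(p(cons(c, c)), cons(c, c)), 0)), cons(f(c, p(f(0, 0))), c)), f(cons(0, cons(c, c)), 0)))  →  f(c, f(cons(p(f(cons(p(cons(c, c)), cons(c, c)), 0)), cons(f(c, p(f(0, 0))), c)), f(cons(0, cons(c, c)), 0)))   [R4 at 1]
3. f(c, f(cons(p(f(cons(p(cons(c, c)), cons(c, c)), 0)), cons(f(c, p(f(0, 0))), c)), f(cons(0, cons(c, c)), 0)))  →  f(c, f(cons(p(p(cons(c, c))), cons(f(c, p(f(0, 0))), c)), f(cons(0, cons(c, c)), 0)))   [R1 at 2.1.1.1]
4. f(c, f(cons(p(p(cons(c, c))), cons(f(c, p(f(0, 0))), c)), f(cons(0, cons(c, c)), 0)))  →  f(c, f(cons(p(p(cons(c, c))), cons(f(0, 0), c)), f(cons(0, cons(c, c)), 0)))   [R6 at 2.1.2.1]
5. f(c, f(cons(p(p(cons(c, c))), cons(f(0, 0), c)), f(cons(0, cons(c, c)), 0)))  →  f(c, f(cons(p(p(cons(c, c))), cons(c, c)), f(cons(0, cons(c, c)), 0)))   [R4 at 2.1.2.1]
6. f(c, f(cons(p(p(cons(c, c))), cons(c, c)), f(cons(0, cons(c, c)), 0)))  →  f(c, f(cons(p(p(cons(c, c))), cons(c, c)), 0))   [R1 at 2.2]
7. f(c, f(cons(p(p(cons(c, c))), cons(c, c)), 0))  →  f(c, p(p(cons(c, c))))   [R1 at 2]
8. f(c, p(p(cons(c, c))))  →  p(cons(c, c))   [R6 at ε]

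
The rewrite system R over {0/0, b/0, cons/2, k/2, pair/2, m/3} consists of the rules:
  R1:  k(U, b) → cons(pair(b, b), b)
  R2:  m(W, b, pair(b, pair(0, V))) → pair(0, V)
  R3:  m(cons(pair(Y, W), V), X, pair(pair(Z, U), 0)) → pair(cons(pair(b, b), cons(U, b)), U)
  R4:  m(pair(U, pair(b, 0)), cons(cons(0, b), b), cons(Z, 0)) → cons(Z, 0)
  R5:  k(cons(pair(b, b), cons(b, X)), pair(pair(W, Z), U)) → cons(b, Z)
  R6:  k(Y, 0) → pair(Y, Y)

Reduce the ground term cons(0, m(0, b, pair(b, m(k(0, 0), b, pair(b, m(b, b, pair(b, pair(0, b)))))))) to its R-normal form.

1. cons(0, m(0, b, pair(b, m(k(0, 0), b, pair(b, m(b, b, pair(b, pair(0, b))))))))  →  cons(0, m(0, b, pair(b, m(pair(0, 0), b, pair(b, m(b, b, pair(b, pair(0, b))))))))   [R6 at 2.3.2.1]
2. cons(0, m(0, b, pair(b, m(pair(0, 0), b, pair(b, m(b, b, pair(b, pair(0, b))))))))  →  cons(0, m(0, b, pair(b, m(pair(0, 0), b, pair(b, pair(0, b))))))   [R2 at 2.3.2.3.2]
3. cons(0, m(0, b, pair(b, m(pair(0, 0), b, pair(b, pair(0, b))))))  →  cons(0, m(0, b, pair(b, pair(0, b))))   [R2 at 2.3.2]
4. cons(0, m(0, b, pair(b, pair(0, b))))  →  cons(0, pair(0, b))   [R2 at 2]

cons(0, pair(0, b))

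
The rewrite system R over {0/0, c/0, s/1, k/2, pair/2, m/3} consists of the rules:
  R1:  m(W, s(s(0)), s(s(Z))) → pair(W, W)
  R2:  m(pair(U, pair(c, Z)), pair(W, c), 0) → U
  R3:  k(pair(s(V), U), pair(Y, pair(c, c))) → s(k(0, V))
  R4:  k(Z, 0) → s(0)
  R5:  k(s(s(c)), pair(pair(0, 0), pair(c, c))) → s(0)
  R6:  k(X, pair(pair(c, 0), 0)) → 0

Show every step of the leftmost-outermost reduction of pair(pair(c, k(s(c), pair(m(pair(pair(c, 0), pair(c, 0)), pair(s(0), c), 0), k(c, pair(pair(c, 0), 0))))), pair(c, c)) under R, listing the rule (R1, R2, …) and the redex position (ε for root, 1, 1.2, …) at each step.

pair(pair(c, 0), pair(c, c))

1. pair(pair(c, k(s(c), pair(m(pair(pair(c, 0), pair(c, 0)), pair(s(0), c), 0), k(c, pair(pair(c, 0), 0))))), pair(c, c))  →  pair(pair(c, k(s(c), pair(pair(c, 0), k(c, pair(pair(c, 0), 0))))), pair(c, c))   [R2 at 1.2.2.1]
2. pair(pair(c, k(s(c), pair(pair(c, 0), k(c, pair(pair(c, 0), 0))))), pair(c, c))  →  pair(pair(c, k(s(c), pair(pair(c, 0), 0))), pair(c, c))   [R6 at 1.2.2.2]
3. pair(pair(c, k(s(c), pair(pair(c, 0), 0))), pair(c, c))  →  pair(pair(c, 0), pair(c, c))   [R6 at 1.2]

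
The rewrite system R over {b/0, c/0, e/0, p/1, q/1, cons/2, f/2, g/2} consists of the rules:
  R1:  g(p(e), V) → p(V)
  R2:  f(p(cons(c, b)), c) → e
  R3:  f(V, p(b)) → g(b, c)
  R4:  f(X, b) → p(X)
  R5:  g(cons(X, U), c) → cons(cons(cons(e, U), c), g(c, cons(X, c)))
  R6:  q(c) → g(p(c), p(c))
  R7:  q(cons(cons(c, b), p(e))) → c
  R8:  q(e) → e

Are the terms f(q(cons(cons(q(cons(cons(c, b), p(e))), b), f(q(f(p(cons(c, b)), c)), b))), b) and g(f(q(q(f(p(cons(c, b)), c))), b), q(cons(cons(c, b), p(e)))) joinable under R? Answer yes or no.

yes — NF(t₁) = p(c), NF(t₂) = p(c)

Reduce t₁ = f(q(cons(cons(q(cons(cons(c, b), p(e))), b), f(q(f(p(cons(c, b)), c)), b))), b):
1. f(q(cons(cons(q(cons(cons(c, b), p(e))), b), f(q(f(p(cons(c, b)), c)), b))), b)  →  p(q(cons(cons(q(cons(cons(c, b), p(e))), b), f(q(f(p(cons(c, b)), c)), b))))   [R4 at ε]
2. p(q(cons(cons(q(cons(cons(c, b), p(e))), b), f(q(f(p(cons(c, b)), c)), b))))  →  p(q(cons(cons(c, b), f(q(f(p(cons(c, b)), c)), b))))   [R7 at 1.1.1.1]
3. p(q(cons(cons(c, b), f(q(f(p(cons(c, b)), c)), b))))  →  p(q(cons(cons(c, b), p(q(f(p(cons(c, b)), c))))))   [R4 at 1.1.2]
4. p(q(cons(cons(c, b), p(q(f(p(cons(c, b)), c))))))  →  p(q(cons(cons(c, b), p(q(e)))))   [R2 at 1.1.2.1.1]
5. p(q(cons(cons(c, b), p(q(e)))))  →  p(q(cons(cons(c, b), p(e))))   [R8 at 1.1.2.1]
6. p(q(cons(cons(c, b), p(e))))  →  p(c)   [R7 at 1]

Reduce t₂ = g(f(q(q(f(p(cons(c, b)), c))), b), q(cons(cons(c, b), p(e)))):
1. g(f(q(q(f(p(cons(c, b)), c))), b), q(cons(cons(c, b), p(e))))  →  g(p(q(q(f(p(cons(c, b)), c)))), q(cons(cons(c, b), p(e))))   [R4 at 1]
2. g(p(q(q(f(p(cons(c, b)), c)))), q(cons(cons(c, b), p(e))))  →  g(p(q(q(e))), q(cons(cons(c, b), p(e))))   [R2 at 1.1.1.1]
3. g(p(q(q(e))), q(cons(cons(c, b), p(e))))  →  g(p(q(e)), q(cons(cons(c, b), p(e))))   [R8 at 1.1.1]
4. g(p(q(e)), q(cons(cons(c, b), p(e))))  →  g(p(e), q(cons(cons(c, b), p(e))))   [R8 at 1.1]
5. g(p(e), q(cons(cons(c, b), p(e))))  →  p(q(cons(cons(c, b), p(e))))   [R1 at ε]
6. p(q(cons(cons(c, b), p(e))))  →  p(c)   [R7 at 1]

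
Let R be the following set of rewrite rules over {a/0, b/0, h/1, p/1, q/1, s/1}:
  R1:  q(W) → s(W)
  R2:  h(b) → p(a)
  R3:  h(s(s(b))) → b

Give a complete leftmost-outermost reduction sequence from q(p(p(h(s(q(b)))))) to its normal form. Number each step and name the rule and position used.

s(p(p(b)))

1. q(p(p(h(s(q(b))))))  →  s(p(p(h(s(q(b))))))   [R1 at ε]
2. s(p(p(h(s(q(b))))))  →  s(p(p(h(s(s(b))))))   [R1 at 1.1.1.1.1]
3. s(p(p(h(s(s(b))))))  →  s(p(p(b)))   [R3 at 1.1.1]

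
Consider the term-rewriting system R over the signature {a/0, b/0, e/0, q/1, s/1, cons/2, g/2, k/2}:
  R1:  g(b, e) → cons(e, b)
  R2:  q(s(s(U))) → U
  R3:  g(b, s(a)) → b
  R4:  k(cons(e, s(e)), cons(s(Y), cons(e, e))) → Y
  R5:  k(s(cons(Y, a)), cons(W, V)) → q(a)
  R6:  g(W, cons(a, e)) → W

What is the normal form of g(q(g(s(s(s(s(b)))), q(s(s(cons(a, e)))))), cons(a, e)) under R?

1. g(q(g(s(s(s(s(b)))), q(s(s(cons(a, e)))))), cons(a, e))  →  q(g(s(s(s(s(b)))), q(s(s(cons(a, e))))))   [R6 at ε]
2. q(g(s(s(s(s(b)))), q(s(s(cons(a, e))))))  →  q(g(s(s(s(s(b)))), cons(a, e)))   [R2 at 1.2]
3. q(g(s(s(s(s(b)))), cons(a, e)))  →  q(s(s(s(s(b)))))   [R6 at 1]
4. q(s(s(s(s(b)))))  →  s(s(b))   [R2 at ε]

s(s(b))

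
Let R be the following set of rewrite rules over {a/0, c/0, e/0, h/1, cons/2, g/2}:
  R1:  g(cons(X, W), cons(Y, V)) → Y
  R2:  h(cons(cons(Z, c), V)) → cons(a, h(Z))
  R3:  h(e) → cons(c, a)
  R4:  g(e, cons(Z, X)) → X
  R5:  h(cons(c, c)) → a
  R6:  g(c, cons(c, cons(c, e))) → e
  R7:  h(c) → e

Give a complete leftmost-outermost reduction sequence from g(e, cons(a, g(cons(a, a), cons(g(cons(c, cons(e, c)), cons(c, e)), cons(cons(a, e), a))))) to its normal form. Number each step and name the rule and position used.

1. g(e, cons(a, g(cons(a, a), cons(g(cons(c, cons(e, c)), cons(c, e)), cons(cons(a, e), a)))))  →  g(cons(a, a), cons(g(cons(c, cons(e, c)), cons(c, e)), cons(cons(a, e), a)))   [R4 at ε]
2. g(cons(a, a), cons(g(cons(c, cons(e, c)), cons(c, e)), cons(cons(a, e), a)))  →  g(cons(c, cons(e, c)), cons(c, e))   [R1 at ε]
3. g(cons(c, cons(e, c)), cons(c, e))  →  c   [R1 at ε]

c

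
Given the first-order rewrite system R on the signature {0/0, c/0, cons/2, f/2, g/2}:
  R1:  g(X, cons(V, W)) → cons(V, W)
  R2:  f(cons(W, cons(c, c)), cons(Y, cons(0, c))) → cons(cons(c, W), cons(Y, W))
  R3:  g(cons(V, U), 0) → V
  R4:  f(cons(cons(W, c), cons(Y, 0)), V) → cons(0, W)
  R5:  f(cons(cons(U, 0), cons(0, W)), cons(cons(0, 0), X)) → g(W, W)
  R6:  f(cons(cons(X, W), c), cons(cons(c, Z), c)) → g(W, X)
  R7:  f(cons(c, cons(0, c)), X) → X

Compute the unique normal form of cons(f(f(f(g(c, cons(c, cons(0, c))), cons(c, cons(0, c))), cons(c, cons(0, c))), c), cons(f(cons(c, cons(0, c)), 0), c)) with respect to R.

cons(c, cons(0, c))

1. cons(f(f(f(g(c, cons(c, cons(0, c))), cons(c, cons(0, c))), cons(c, cons(0, c))), c), cons(f(cons(c, cons(0, c)), 0), c))  →  cons(f(f(f(cons(c, cons(0, c)), cons(c, cons(0, c))), cons(c, cons(0, c))), c), cons(f(cons(c, cons(0, c)), 0), c))   [R1 at 1.1.1.1]
2. cons(f(f(f(cons(c, cons(0, c)), cons(c, cons(0, c))), cons(c, cons(0, c))), c), cons(f(cons(c, cons(0, c)), 0), c))  →  cons(f(f(cons(c, cons(0, c)), cons(c, cons(0, c))), c), cons(f(cons(c, cons(0, c)), 0), c))   [R7 at 1.1.1]
3. cons(f(f(cons(c, cons(0, c)), cons(c, cons(0, c))), c), cons(f(cons(c, cons(0, c)), 0), c))  →  cons(f(cons(c, cons(0, c)), c), cons(f(cons(c, cons(0, c)), 0), c))   [R7 at 1.1]
4. cons(f(cons(c, cons(0, c)), c), cons(f(cons(c, cons(0, c)), 0), c))  →  cons(c, cons(f(cons(c, cons(0, c)), 0), c))   [R7 at 1]
5. cons(c, cons(f(cons(c, cons(0, c)), 0), c))  →  cons(c, cons(0, c))   [R7 at 2.1]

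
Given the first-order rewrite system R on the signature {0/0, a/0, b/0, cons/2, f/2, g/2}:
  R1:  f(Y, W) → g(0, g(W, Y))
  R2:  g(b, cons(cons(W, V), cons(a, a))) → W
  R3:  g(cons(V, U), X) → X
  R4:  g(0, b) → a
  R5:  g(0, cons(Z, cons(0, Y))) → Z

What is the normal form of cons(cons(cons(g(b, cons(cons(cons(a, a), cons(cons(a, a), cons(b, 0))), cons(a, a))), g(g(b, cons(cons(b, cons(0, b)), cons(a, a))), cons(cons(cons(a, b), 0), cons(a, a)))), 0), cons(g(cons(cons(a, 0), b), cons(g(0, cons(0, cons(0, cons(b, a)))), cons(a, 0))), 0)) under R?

1. cons(cons(cons(g(b, cons(cons(cons(a, a), cons(cons(a, a), cons(b, 0))), cons(a, a))), g(g(b, cons(cons(b, cons(0, b)), cons(a, a))), cons(cons(cons(a, b), 0), cons(a, a)))), 0), cons(g(cons(cons(a, 0), b), cons(g(0, cons(0, cons(0, cons(b, a)))), cons(a, 0))), 0))  →  cons(cons(cons(cons(a, a), g(g(b, cons(cons(b, cons(0, b)), cons(a, a))), cons(cons(cons(a, b), 0), cons(a, a)))), 0), cons(g(cons(cons(a, 0), b), cons(g(0, cons(0, cons(0, cons(b, a)))), cons(a, 0))), 0))   [R2 at 1.1.1]
2. cons(cons(cons(cons(a, a), g(g(b, cons(cons(b, cons(0, b)), cons(a, a))), cons(cons(cons(a, b), 0), cons(a, a)))), 0), cons(g(cons(cons(a, 0), b), cons(g(0, cons(0, cons(0, cons(b, a)))), cons(a, 0))), 0))  →  cons(cons(cons(cons(a, a), g(b, cons(cons(cons(a, b), 0), cons(a, a)))), 0), cons(g(cons(cons(a, 0), b), cons(g(0, cons(0, cons(0, cons(b, a)))), cons(a, 0))), 0))   [R2 at 1.1.2.1]
3. cons(cons(cons(cons(a, a), g(b, cons(cons(cons(a, b), 0), cons(a, a)))), 0), cons(g(cons(cons(a, 0), b), cons(g(0, cons(0, cons(0, cons(b, a)))), cons(a, 0))), 0))  →  cons(cons(cons(cons(a, a), cons(a, b)), 0), cons(g(cons(cons(a, 0), b), cons(g(0, cons(0, cons(0, cons(b, a)))), cons(a, 0))), 0))   [R2 at 1.1.2]
4. cons(cons(cons(cons(a, a), cons(a, b)), 0), cons(g(cons(cons(a, 0), b), cons(g(0, cons(0, cons(0, cons(b, a)))), cons(a, 0))), 0))  →  cons(cons(cons(cons(a, a), cons(a, b)), 0), cons(cons(g(0, cons(0, cons(0, cons(b, a)))), cons(a, 0)), 0))   [R3 at 2.1]
5. cons(cons(cons(cons(a, a), cons(a, b)), 0), cons(cons(g(0, cons(0, cons(0, cons(b, a)))), cons(a, 0)), 0))  →  cons(cons(cons(cons(a, a), cons(a, b)), 0), cons(cons(0, cons(a, 0)), 0))   [R5 at 2.1.1]

cons(cons(cons(cons(a, a), cons(a, b)), 0), cons(cons(0, cons(a, 0)), 0))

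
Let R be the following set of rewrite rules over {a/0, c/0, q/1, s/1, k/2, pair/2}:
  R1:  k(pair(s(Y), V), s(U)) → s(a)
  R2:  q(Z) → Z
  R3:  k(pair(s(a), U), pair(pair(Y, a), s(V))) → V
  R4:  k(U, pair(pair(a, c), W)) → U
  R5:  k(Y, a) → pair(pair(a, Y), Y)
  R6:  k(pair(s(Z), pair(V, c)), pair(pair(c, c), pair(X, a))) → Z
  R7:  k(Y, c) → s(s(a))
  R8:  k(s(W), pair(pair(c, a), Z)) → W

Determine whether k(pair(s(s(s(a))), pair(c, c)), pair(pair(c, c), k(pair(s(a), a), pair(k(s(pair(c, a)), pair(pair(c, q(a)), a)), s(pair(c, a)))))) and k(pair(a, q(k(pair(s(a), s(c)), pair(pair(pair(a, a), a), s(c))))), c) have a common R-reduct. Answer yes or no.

Reduce t₁ = k(pair(s(s(s(a))), pair(c, c)), pair(pair(c, c), k(pair(s(a), a), pair(k(s(pair(c, a)), pair(pair(c, q(a)), a)), s(pair(c, a)))))):
1. k(pair(s(s(s(a))), pair(c, c)), pair(pair(c, c), k(pair(s(a), a), pair(k(s(pair(c, a)), pair(pair(c, q(a)), a)), s(pair(c, a))))))  →  k(pair(s(s(s(a))), pair(c, c)), pair(pair(c, c), k(pair(s(a), a), pair(k(s(pair(c, a)), pair(pair(c, a), a)), s(pair(c, a))))))   [R2 at 2.2.2.1.2.1.2]
2. k(pair(s(s(s(a))), pair(c, c)), pair(pair(c, c), k(pair(s(a), a), pair(k(s(pair(c, a)), pair(pair(c, a), a)), s(pair(c, a))))))  →  k(pair(s(s(s(a))), pair(c, c)), pair(pair(c, c), k(pair(s(a), a), pair(pair(c, a), s(pair(c, a))))))   [R8 at 2.2.2.1]
3. k(pair(s(s(s(a))), pair(c, c)), pair(pair(c, c), k(pair(s(a), a), pair(pair(c, a), s(pair(c, a))))))  →  k(pair(s(s(s(a))), pair(c, c)), pair(pair(c, c), pair(c, a)))   [R3 at 2.2]
4. k(pair(s(s(s(a))), pair(c, c)), pair(pair(c, c), pair(c, a)))  →  s(s(a))   [R6 at ε]

Reduce t₂ = k(pair(a, q(k(pair(s(a), s(c)), pair(pair(pair(a, a), a), s(c))))), c):
1. k(pair(a, q(k(pair(s(a), s(c)), pair(pair(pair(a, a), a), s(c))))), c)  →  s(s(a))   [R7 at ε]

yes — NF(t₁) = s(s(a)), NF(t₂) = s(s(a))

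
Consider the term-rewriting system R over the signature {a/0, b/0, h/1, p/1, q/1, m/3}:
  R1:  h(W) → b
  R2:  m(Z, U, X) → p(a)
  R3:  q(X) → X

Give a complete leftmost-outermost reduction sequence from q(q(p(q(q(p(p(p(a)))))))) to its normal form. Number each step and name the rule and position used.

p(p(p(p(a))))

1. q(q(p(q(q(p(p(p(a))))))))  →  q(p(q(q(p(p(p(a)))))))   [R3 at ε]
2. q(p(q(q(p(p(p(a)))))))  →  p(q(q(p(p(p(a))))))   [R3 at ε]
3. p(q(q(p(p(p(a))))))  →  p(q(p(p(p(a)))))   [R3 at 1]
4. p(q(p(p(p(a)))))  →  p(p(p(p(a))))   [R3 at 1]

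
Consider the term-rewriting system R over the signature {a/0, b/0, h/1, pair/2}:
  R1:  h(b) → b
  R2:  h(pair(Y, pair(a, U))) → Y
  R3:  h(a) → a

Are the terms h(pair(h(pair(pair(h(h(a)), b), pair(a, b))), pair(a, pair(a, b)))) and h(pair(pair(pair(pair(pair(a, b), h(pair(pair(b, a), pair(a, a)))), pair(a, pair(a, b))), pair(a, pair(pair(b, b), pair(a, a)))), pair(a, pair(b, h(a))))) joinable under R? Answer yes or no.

no — NF(t₁) = pair(a, b), NF(t₂) = pair(pair(pair(pair(a, b), pair(b, a)), pair(a, pair(a, b))), pair(a, pair(pair(b, b), pair(a, a))))

Reduce t₁ = h(pair(h(pair(pair(h(h(a)), b), pair(a, b))), pair(a, pair(a, b)))):
1. h(pair(h(pair(pair(h(h(a)), b), pair(a, b))), pair(a, pair(a, b))))  →  h(pair(pair(h(h(a)), b), pair(a, b)))   [R2 at ε]
2. h(pair(pair(h(h(a)), b), pair(a, b)))  →  pair(h(h(a)), b)   [R2 at ε]
3. pair(h(h(a)), b)  →  pair(h(a), b)   [R3 at 1.1]
4. pair(h(a), b)  →  pair(a, b)   [R3 at 1]

Reduce t₂ = h(pair(pair(pair(pair(pair(a, b), h(pair(pair(b, a), pair(a, a)))), pair(a, pair(a, b))), pair(a, pair(pair(b, b), pair(a, a)))), pair(a, pair(b, h(a))))):
1. h(pair(pair(pair(pair(pair(a, b), h(pair(pair(b, a), pair(a, a)))), pair(a, pair(a, b))), pair(a, pair(pair(b, b), pair(a, a)))), pair(a, pair(b, h(a)))))  →  pair(pair(pair(pair(a, b), h(pair(pair(b, a), pair(a, a)))), pair(a, pair(a, b))), pair(a, pair(pair(b, b), pair(a, a))))   [R2 at ε]
2. pair(pair(pair(pair(a, b), h(pair(pair(b, a), pair(a, a)))), pair(a, pair(a, b))), pair(a, pair(pair(b, b), pair(a, a))))  →  pair(pair(pair(pair(a, b), pair(b, a)), pair(a, pair(a, b))), pair(a, pair(pair(b, b), pair(a, a))))   [R2 at 1.1.2]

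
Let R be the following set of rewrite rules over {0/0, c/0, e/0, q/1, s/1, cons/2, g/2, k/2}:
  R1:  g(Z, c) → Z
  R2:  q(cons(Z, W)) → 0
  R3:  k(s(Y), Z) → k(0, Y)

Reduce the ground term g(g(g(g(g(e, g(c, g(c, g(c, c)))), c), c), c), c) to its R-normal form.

e

1. g(g(g(g(g(e, g(c, g(c, g(c, c)))), c), c), c), c)  →  g(g(g(g(e, g(c, g(c, g(c, c)))), c), c), c)   [R1 at ε]
2. g(g(g(g(e, g(c, g(c, g(c, c)))), c), c), c)  →  g(g(g(e, g(c, g(c, g(c, c)))), c), c)   [R1 at ε]
3. g(g(g(e, g(c, g(c, g(c, c)))), c), c)  →  g(g(e, g(c, g(c, g(c, c)))), c)   [R1 at ε]
4. g(g(e, g(c, g(c, g(c, c)))), c)  →  g(e, g(c, g(c, g(c, c))))   [R1 at ε]
5. g(e, g(c, g(c, g(c, c))))  →  g(e, g(c, g(c, c)))   [R1 at 2.2.2]
6. g(e, g(c, g(c, c)))  →  g(e, g(c, c))   [R1 at 2.2]
7. g(e, g(c, c))  →  g(e, c)   [R1 at 2]
8. g(e, c)  →  e   [R1 at ε]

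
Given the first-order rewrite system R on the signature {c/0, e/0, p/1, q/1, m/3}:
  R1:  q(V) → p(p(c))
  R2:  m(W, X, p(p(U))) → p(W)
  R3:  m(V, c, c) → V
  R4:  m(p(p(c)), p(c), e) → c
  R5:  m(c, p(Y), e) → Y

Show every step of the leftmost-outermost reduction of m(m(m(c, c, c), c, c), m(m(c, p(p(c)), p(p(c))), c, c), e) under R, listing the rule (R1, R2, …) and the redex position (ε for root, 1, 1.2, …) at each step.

1. m(m(m(c, c, c), c, c), m(m(c, p(p(c)), p(p(c))), c, c), e)  →  m(m(c, c, c), m(m(c, p(p(c)), p(p(c))), c, c), e)   [R3 at 1]
2. m(m(c, c, c), m(m(c, p(p(c)), p(p(c))), c, c), e)  →  m(c, m(m(c, p(p(c)), p(p(c))), c, c), e)   [R3 at 1]
3. m(c, m(m(c, p(p(c)), p(p(c))), c, c), e)  →  m(c, m(c, p(p(c)), p(p(c))), e)   [R3 at 2]
4. m(c, m(c, p(p(c)), p(p(c))), e)  →  m(c, p(c), e)   [R2 at 2]
5. m(c, p(c), e)  →  c   [R5 at ε]

c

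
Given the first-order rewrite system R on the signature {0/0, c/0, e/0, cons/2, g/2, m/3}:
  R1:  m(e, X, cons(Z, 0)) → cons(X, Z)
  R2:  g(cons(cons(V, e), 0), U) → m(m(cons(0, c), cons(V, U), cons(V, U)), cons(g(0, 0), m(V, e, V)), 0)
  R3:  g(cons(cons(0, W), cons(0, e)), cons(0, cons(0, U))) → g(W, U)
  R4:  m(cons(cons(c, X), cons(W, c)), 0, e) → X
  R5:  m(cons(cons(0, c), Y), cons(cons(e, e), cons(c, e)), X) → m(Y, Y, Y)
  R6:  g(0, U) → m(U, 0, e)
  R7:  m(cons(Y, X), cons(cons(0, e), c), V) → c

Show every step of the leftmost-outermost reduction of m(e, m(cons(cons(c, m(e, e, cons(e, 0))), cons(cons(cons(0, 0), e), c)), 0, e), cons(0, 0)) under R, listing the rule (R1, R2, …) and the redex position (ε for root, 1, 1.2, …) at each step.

1. m(e, m(cons(cons(c, m(e, e, cons(e, 0))), cons(cons(cons(0, 0), e), c)), 0, e), cons(0, 0))  →  cons(m(cons(cons(c, m(e, e, cons(e, 0))), cons(cons(cons(0, 0), e), c)), 0, e), 0)   [R1 at ε]
2. cons(m(cons(cons(c, m(e, e, cons(e, 0))), cons(cons(cons(0, 0), e), c)), 0, e), 0)  →  cons(m(e, e, cons(e, 0)), 0)   [R4 at 1]
3. cons(m(e, e, cons(e, 0)), 0)  →  cons(cons(e, e), 0)   [R1 at 1]

cons(cons(e, e), 0)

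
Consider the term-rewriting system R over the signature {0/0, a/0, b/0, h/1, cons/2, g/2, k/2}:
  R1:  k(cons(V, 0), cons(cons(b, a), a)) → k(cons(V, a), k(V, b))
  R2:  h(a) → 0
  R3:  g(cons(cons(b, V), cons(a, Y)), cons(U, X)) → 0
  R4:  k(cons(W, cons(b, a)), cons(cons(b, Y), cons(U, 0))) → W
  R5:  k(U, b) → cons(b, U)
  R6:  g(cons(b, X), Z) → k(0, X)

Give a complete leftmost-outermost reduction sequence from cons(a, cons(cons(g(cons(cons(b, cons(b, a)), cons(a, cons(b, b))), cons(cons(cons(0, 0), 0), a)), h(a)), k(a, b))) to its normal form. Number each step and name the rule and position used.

1. cons(a, cons(cons(g(cons(cons(b, cons(b, a)), cons(a, cons(b, b))), cons(cons(cons(0, 0), 0), a)), h(a)), k(a, b)))  →  cons(a, cons(cons(0, h(a)), k(a, b)))   [R3 at 2.1.1]
2. cons(a, cons(cons(0, h(a)), k(a, b)))  →  cons(a, cons(cons(0, 0), k(a, b)))   [R2 at 2.1.2]
3. cons(a, cons(cons(0, 0), k(a, b)))  →  cons(a, cons(cons(0, 0), cons(b, a)))   [R5 at 2.2]

cons(a, cons(cons(0, 0), cons(b, a)))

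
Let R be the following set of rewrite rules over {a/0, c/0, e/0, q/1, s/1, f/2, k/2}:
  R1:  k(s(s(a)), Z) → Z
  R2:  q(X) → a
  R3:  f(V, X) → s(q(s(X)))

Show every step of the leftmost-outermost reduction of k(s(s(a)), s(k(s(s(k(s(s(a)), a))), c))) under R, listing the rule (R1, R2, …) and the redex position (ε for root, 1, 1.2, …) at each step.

1. k(s(s(a)), s(k(s(s(k(s(s(a)), a))), c)))  →  s(k(s(s(k(s(s(a)), a))), c))   [R1 at ε]
2. s(k(s(s(k(s(s(a)), a))), c))  →  s(k(s(s(a)), c))   [R1 at 1.1.1.1]
3. s(k(s(s(a)), c))  →  s(c)   [R1 at 1]

s(c)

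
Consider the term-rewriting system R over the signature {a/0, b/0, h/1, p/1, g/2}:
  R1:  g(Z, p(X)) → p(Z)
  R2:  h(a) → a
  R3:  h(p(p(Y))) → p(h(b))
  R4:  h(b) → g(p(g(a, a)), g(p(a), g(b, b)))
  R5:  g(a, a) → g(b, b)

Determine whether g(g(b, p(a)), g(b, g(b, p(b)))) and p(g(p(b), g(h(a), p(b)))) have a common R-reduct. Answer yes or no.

no — NF(t₁) = p(p(b)), NF(t₂) = p(p(p(b)))

Reduce t₁ = g(g(b, p(a)), g(b, g(b, p(b)))):
1. g(g(b, p(a)), g(b, g(b, p(b))))  →  g(p(b), g(b, g(b, p(b))))   [R1 at 1]
2. g(p(b), g(b, g(b, p(b))))  →  g(p(b), g(b, p(b)))   [R1 at 2.2]
3. g(p(b), g(b, p(b)))  →  g(p(b), p(b))   [R1 at 2]
4. g(p(b), p(b))  →  p(p(b))   [R1 at ε]

Reduce t₂ = p(g(p(b), g(h(a), p(b)))):
1. p(g(p(b), g(h(a), p(b))))  →  p(g(p(b), p(h(a))))   [R1 at 1.2]
2. p(g(p(b), p(h(a))))  →  p(p(p(b)))   [R1 at 1]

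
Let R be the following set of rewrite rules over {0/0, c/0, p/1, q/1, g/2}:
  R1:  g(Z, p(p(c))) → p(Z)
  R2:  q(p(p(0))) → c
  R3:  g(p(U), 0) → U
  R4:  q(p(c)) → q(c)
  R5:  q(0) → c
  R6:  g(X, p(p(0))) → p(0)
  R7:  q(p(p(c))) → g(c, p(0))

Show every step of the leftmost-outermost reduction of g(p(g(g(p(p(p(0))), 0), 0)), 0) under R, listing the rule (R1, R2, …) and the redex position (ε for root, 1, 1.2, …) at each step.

p(0)

1. g(p(g(g(p(p(p(0))), 0), 0)), 0)  →  g(g(p(p(p(0))), 0), 0)   [R3 at ε]
2. g(g(p(p(p(0))), 0), 0)  →  g(p(p(0)), 0)   [R3 at 1]
3. g(p(p(0)), 0)  →  p(0)   [R3 at ε]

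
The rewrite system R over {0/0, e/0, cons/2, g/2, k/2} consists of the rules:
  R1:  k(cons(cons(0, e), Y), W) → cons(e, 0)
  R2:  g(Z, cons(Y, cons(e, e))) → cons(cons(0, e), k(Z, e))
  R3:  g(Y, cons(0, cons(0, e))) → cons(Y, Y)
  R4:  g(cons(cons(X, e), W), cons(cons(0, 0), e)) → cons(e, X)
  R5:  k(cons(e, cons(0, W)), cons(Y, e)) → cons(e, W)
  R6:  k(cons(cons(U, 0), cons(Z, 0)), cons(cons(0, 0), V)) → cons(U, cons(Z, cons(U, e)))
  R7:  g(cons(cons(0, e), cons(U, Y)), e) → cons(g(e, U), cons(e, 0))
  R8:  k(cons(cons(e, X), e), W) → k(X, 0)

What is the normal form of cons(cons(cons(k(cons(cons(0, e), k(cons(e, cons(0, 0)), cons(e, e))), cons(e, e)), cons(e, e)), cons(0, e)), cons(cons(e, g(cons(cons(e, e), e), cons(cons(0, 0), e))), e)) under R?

cons(cons(cons(cons(e, 0), cons(e, e)), cons(0, e)), cons(cons(e, cons(e, e)), e))

1. cons(cons(cons(k(cons(cons(0, e), k(cons(e, cons(0, 0)), cons(e, e))), cons(e, e)), cons(e, e)), cons(0, e)), cons(cons(e, g(cons(cons(e, e), e), cons(cons(0, 0), e))), e))  →  cons(cons(cons(cons(e, 0), cons(e, e)), cons(0, e)), cons(cons(e, g(cons(cons(e, e), e), cons(cons(0, 0), e))), e))   [R1 at 1.1.1]
2. cons(cons(cons(cons(e, 0), cons(e, e)), cons(0, e)), cons(cons(e, g(cons(cons(e, e), e), cons(cons(0, 0), e))), e))  →  cons(cons(cons(cons(e, 0), cons(e, e)), cons(0, e)), cons(cons(e, cons(e, e)), e))   [R4 at 2.1.2]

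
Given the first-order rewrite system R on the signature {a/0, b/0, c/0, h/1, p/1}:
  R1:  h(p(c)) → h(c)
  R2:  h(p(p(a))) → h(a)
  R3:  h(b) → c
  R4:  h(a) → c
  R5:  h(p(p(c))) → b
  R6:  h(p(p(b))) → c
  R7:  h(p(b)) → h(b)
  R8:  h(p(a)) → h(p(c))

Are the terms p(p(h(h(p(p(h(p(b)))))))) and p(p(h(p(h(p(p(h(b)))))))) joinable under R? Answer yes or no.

Reduce t₁ = p(p(h(h(p(p(h(p(b)))))))):
1. p(p(h(h(p(p(h(p(b))))))))  →  p(p(h(h(p(p(h(b)))))))   [R7 at 1.1.1.1.1.1]
2. p(p(h(h(p(p(h(b)))))))  →  p(p(h(h(p(p(c))))))   [R3 at 1.1.1.1.1.1]
3. p(p(h(h(p(p(c))))))  →  p(p(h(b)))   [R5 at 1.1.1]
4. p(p(h(b)))  →  p(p(c))   [R3 at 1.1]

Reduce t₂ = p(p(h(p(h(p(p(h(b)))))))):
1. p(p(h(p(h(p(p(h(b))))))))  →  p(p(h(p(h(p(p(c)))))))   [R3 at 1.1.1.1.1.1.1]
2. p(p(h(p(h(p(p(c)))))))  →  p(p(h(p(b))))   [R5 at 1.1.1.1]
3. p(p(h(p(b))))  →  p(p(h(b)))   [R7 at 1.1]
4. p(p(h(b)))  →  p(p(c))   [R3 at 1.1]

yes — NF(t₁) = p(p(c)), NF(t₂) = p(p(c))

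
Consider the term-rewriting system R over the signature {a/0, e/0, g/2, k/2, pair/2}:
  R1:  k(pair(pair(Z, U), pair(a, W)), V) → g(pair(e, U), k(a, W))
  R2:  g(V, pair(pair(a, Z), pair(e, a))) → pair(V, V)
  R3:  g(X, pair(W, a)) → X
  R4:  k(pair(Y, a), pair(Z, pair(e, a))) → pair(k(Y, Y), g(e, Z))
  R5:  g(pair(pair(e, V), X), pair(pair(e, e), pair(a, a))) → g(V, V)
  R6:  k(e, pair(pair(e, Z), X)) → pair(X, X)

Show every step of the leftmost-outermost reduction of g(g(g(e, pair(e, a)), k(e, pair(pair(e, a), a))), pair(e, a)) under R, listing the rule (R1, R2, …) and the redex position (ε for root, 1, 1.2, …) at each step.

1. g(g(g(e, pair(e, a)), k(e, pair(pair(e, a), a))), pair(e, a))  →  g(g(e, pair(e, a)), k(e, pair(pair(e, a), a)))   [R3 at ε]
2. g(g(e, pair(e, a)), k(e, pair(pair(e, a), a)))  →  g(e, k(e, pair(pair(e, a), a)))   [R3 at 1]
3. g(e, k(e, pair(pair(e, a), a)))  →  g(e, pair(a, a))   [R6 at 2]
4. g(e, pair(a, a))  →  e   [R3 at ε]

e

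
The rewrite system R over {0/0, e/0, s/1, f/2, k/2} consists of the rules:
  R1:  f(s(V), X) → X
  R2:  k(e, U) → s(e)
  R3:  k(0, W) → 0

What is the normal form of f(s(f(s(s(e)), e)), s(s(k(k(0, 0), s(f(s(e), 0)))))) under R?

1. f(s(f(s(s(e)), e)), s(s(k(k(0, 0), s(f(s(e), 0))))))  →  s(s(k(k(0, 0), s(f(s(e), 0)))))   [R1 at ε]
2. s(s(k(k(0, 0), s(f(s(e), 0)))))  →  s(s(k(0, s(f(s(e), 0)))))   [R3 at 1.1.1]
3. s(s(k(0, s(f(s(e), 0)))))  →  s(s(0))   [R3 at 1.1]

s(s(0))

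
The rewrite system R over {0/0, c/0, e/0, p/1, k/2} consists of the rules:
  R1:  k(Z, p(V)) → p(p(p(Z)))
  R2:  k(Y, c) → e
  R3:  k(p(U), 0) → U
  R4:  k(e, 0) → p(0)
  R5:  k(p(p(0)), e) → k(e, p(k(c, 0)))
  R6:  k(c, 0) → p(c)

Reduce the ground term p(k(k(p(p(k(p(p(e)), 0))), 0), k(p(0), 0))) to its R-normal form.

p(p(e))

1. p(k(k(p(p(k(p(p(e)), 0))), 0), k(p(0), 0)))  →  p(k(p(k(p(p(e)), 0)), k(p(0), 0)))   [R3 at 1.1]
2. p(k(p(k(p(p(e)), 0)), k(p(0), 0)))  →  p(k(p(p(e)), k(p(0), 0)))   [R3 at 1.1.1]
3. p(k(p(p(e)), k(p(0), 0)))  →  p(k(p(p(e)), 0))   [R3 at 1.2]
4. p(k(p(p(e)), 0))  →  p(p(e))   [R3 at 1]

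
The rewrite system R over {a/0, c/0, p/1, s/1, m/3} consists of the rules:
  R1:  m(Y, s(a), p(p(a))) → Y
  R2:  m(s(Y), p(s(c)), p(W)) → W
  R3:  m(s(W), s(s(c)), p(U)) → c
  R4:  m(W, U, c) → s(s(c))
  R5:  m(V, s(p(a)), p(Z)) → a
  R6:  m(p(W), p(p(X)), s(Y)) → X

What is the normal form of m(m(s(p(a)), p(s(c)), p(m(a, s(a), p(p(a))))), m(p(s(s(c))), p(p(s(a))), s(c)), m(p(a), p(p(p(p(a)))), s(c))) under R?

a

1. m(m(s(p(a)), p(s(c)), p(m(a, s(a), p(p(a))))), m(p(s(s(c))), p(p(s(a))), s(c)), m(p(a), p(p(p(p(a)))), s(c)))  →  m(m(a, s(a), p(p(a))), m(p(s(s(c))), p(p(s(a))), s(c)), m(p(a), p(p(p(p(a)))), s(c)))   [R2 at 1]
2. m(m(a, s(a), p(p(a))), m(p(s(s(c))), p(p(s(a))), s(c)), m(p(a), p(p(p(p(a)))), s(c)))  →  m(a, m(p(s(s(c))), p(p(s(a))), s(c)), m(p(a), p(p(p(p(a)))), s(c)))   [R1 at 1]
3. m(a, m(p(s(s(c))), p(p(s(a))), s(c)), m(p(a), p(p(p(p(a)))), s(c)))  →  m(a, s(a), m(p(a), p(p(p(p(a)))), s(c)))   [R6 at 2]
4. m(a, s(a), m(p(a), p(p(p(p(a)))), s(c)))  →  m(a, s(a), p(p(a)))   [R6 at 3]
5. m(a, s(a), p(p(a)))  →  a   [R1 at ε]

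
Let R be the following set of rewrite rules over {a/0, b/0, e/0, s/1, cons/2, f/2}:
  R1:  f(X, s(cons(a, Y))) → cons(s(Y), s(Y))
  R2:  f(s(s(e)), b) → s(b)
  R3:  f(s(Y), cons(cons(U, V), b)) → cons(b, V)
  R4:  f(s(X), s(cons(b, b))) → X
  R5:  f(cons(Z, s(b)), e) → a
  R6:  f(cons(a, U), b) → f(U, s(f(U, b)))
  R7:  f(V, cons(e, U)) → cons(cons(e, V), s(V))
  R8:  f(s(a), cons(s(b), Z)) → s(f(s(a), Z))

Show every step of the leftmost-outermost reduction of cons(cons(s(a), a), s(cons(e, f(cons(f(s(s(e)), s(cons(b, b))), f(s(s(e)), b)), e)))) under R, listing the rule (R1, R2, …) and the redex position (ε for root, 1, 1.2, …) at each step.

cons(cons(s(a), a), s(cons(e, a)))

1. cons(cons(s(a), a), s(cons(e, f(cons(f(s(s(e)), s(cons(b, b))), f(s(s(e)), b)), e))))  →  cons(cons(s(a), a), s(cons(e, f(cons(s(e), f(s(s(e)), b)), e))))   [R4 at 2.1.2.1.1]
2. cons(cons(s(a), a), s(cons(e, f(cons(s(e), f(s(s(e)), b)), e))))  →  cons(cons(s(a), a), s(cons(e, f(cons(s(e), s(b)), e))))   [R2 at 2.1.2.1.2]
3. cons(cons(s(a), a), s(cons(e, f(cons(s(e), s(b)), e))))  →  cons(cons(s(a), a), s(cons(e, a)))   [R5 at 2.1.2]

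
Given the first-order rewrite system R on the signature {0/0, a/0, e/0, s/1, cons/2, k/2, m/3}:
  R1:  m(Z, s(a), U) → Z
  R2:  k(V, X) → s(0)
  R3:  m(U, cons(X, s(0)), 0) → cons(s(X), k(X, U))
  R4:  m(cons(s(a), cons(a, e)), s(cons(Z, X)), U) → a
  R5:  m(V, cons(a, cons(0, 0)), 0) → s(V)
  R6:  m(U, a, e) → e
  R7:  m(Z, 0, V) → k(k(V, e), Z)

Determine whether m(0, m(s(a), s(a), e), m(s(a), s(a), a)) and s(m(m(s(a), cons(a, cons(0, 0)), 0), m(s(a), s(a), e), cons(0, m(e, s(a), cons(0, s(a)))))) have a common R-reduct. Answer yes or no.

Reduce t₁ = m(0, m(s(a), s(a), e), m(s(a), s(a), a)):
1. m(0, m(s(a), s(a), e), m(s(a), s(a), a))  →  m(0, s(a), m(s(a), s(a), a))   [R1 at 2]
2. m(0, s(a), m(s(a), s(a), a))  →  0   [R1 at ε]

Reduce t₂ = s(m(m(s(a), cons(a, cons(0, 0)), 0), m(s(a), s(a), e), cons(0, m(e, s(a), cons(0, s(a)))))):
1. s(m(m(s(a), cons(a, cons(0, 0)), 0), m(s(a), s(a), e), cons(0, m(e, s(a), cons(0, s(a))))))  →  s(m(s(s(a)), m(s(a), s(a), e), cons(0, m(e, s(a), cons(0, s(a))))))   [R5 at 1.1]
2. s(m(s(s(a)), m(s(a), s(a), e), cons(0, m(e, s(a), cons(0, s(a))))))  →  s(m(s(s(a)), s(a), cons(0, m(e, s(a), cons(0, s(a))))))   [R1 at 1.2]
3. s(m(s(s(a)), s(a), cons(0, m(e, s(a), cons(0, s(a))))))  →  s(s(s(a)))   [R1 at 1]

no — NF(t₁) = 0, NF(t₂) = s(s(s(a)))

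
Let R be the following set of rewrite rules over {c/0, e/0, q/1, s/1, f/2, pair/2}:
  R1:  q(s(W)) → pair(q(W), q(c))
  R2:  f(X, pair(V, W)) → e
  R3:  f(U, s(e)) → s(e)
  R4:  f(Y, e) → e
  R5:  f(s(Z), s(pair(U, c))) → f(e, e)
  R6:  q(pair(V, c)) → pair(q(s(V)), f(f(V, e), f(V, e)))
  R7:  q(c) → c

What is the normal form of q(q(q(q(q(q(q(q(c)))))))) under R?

1. q(q(q(q(q(q(q(q(c))))))))  →  q(q(q(q(q(q(q(c)))))))   [R7 at 1.1.1.1.1.1.1]
2. q(q(q(q(q(q(q(c)))))))  →  q(q(q(q(q(q(c))))))   [R7 at 1.1.1.1.1.1]
3. q(q(q(q(q(q(c))))))  →  q(q(q(q(q(c)))))   [R7 at 1.1.1.1.1]
4. q(q(q(q(q(c)))))  →  q(q(q(q(c))))   [R7 at 1.1.1.1]
5. q(q(q(q(c))))  →  q(q(q(c)))   [R7 at 1.1.1]
6. q(q(q(c)))  →  q(q(c))   [R7 at 1.1]
7. q(q(c))  →  q(c)   [R7 at 1]
8. q(c)  →  c   [R7 at ε]

c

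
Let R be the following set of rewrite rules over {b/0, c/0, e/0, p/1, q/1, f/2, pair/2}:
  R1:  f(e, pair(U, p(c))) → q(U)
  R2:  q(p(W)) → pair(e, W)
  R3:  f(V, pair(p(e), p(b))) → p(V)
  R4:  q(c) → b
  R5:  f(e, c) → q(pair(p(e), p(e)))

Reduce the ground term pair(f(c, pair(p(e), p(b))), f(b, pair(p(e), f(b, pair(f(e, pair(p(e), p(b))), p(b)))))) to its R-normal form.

1. pair(f(c, pair(p(e), p(b))), f(b, pair(p(e), f(b, pair(f(e, pair(p(e), p(b))), p(b))))))  →  pair(p(c), f(b, pair(p(e), f(b, pair(f(e, pair(p(e), p(b))), p(b))))))   [R3 at 1]
2. pair(p(c), f(b, pair(p(e), f(b, pair(f(e, pair(p(e), p(b))), p(b))))))  →  pair(p(c), f(b, pair(p(e), f(b, pair(p(e), p(b))))))   [R3 at 2.2.2.2.1]
3. pair(p(c), f(b, pair(p(e), f(b, pair(p(e), p(b))))))  →  pair(p(c), f(b, pair(p(e), p(b))))   [R3 at 2.2.2]
4. pair(p(c), f(b, pair(p(e), p(b))))  →  pair(p(c), p(b))   [R3 at 2]

pair(p(c), p(b))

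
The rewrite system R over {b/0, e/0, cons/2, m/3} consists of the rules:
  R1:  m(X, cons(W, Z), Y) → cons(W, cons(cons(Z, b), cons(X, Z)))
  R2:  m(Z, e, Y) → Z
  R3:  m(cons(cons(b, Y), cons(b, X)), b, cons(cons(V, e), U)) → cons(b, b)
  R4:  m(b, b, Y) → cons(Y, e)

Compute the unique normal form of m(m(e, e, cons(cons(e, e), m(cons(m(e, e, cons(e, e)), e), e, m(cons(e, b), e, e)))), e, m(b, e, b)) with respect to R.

1. m(m(e, e, cons(cons(e, e), m(cons(m(e, e, cons(e, e)), e), e, m(cons(e, b), e, e)))), e, m(b, e, b))  →  m(e, e, cons(cons(e, e), m(cons(m(e, e, cons(e, e)), e), e, m(cons(e, b), e, e))))   [R2 at ε]
2. m(e, e, cons(cons(e, e), m(cons(m(e, e, cons(e, e)), e), e, m(cons(e, b), e, e))))  →  e   [R2 at ε]

e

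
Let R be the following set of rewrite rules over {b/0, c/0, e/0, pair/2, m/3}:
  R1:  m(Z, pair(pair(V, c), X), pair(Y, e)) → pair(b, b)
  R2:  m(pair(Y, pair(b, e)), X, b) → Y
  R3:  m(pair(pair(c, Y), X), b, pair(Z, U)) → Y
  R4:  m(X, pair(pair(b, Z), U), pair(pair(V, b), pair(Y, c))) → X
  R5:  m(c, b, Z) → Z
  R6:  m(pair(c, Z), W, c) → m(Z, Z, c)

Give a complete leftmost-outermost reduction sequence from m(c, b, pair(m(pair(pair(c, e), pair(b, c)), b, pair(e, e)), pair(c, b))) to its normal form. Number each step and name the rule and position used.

1. m(c, b, pair(m(pair(pair(c, e), pair(b, c)), b, pair(e, e)), pair(c, b)))  →  pair(m(pair(pair(c, e), pair(b, c)), b, pair(e, e)), pair(c, b))   [R5 at ε]
2. pair(m(pair(pair(c, e), pair(b, c)), b, pair(e, e)), pair(c, b))  →  pair(e, pair(c, b))   [R3 at 1]

pair(e, pair(c, b))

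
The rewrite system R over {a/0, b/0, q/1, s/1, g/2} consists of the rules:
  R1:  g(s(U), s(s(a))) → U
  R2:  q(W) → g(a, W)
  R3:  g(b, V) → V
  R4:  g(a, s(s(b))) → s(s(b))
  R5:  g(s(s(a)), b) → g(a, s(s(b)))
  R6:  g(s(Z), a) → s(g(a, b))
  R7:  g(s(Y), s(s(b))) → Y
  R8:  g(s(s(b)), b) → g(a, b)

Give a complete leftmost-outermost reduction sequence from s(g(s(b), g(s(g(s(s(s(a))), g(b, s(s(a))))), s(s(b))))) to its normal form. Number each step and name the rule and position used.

s(b)

1. s(g(s(b), g(s(g(s(s(s(a))), g(b, s(s(a))))), s(s(b)))))  →  s(g(s(b), g(s(s(s(a))), g(b, s(s(a))))))   [R7 at 1.2]
2. s(g(s(b), g(s(s(s(a))), g(b, s(s(a))))))  →  s(g(s(b), g(s(s(s(a))), s(s(a)))))   [R3 at 1.2.2]
3. s(g(s(b), g(s(s(s(a))), s(s(a)))))  →  s(g(s(b), s(s(a))))   [R1 at 1.2]
4. s(g(s(b), s(s(a))))  →  s(b)   [R1 at 1]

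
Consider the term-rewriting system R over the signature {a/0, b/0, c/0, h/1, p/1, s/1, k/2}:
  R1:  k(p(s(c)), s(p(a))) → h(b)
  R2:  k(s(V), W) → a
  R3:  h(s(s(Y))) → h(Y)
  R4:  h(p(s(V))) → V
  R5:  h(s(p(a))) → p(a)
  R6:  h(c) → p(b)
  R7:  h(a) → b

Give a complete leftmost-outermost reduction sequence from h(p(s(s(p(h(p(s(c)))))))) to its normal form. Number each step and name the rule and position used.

s(p(c))

1. h(p(s(s(p(h(p(s(c))))))))  →  s(p(h(p(s(c)))))   [R4 at ε]
2. s(p(h(p(s(c)))))  →  s(p(c))   [R4 at 1.1]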